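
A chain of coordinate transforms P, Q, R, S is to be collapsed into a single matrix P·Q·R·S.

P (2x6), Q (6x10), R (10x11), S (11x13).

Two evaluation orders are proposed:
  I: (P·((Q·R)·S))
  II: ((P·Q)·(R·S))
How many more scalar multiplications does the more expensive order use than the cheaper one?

136

Order I = (P·((Q·R)·S)): (Q·R): 6×10 by 10×11 → 6×11, cost 6·10·11 = 660; ((Q·R)·S): 6×11 by 11×13 → 6×13, cost 6·11·13 = 858; cumulative 1518; (P·((Q·R)·S)): 2×6 by 6×13 → 2×13, cost 2·6·13 = 156; cumulative 1674. Total 1674.
Order II = ((P·Q)·(R·S)): (P·Q): 2×6 by 6×10 → 2×10, cost 2·6·10 = 120; (R·S): 10×11 by 11×13 → 10×13, cost 10·11·13 = 1430; ((P·Q)·(R·S)): 2×10 by 10×13 → 2×13, cost 2·10·13 = 260; cumulative 1810. Total 1810.
Difference: |1674 − 1810| = 136.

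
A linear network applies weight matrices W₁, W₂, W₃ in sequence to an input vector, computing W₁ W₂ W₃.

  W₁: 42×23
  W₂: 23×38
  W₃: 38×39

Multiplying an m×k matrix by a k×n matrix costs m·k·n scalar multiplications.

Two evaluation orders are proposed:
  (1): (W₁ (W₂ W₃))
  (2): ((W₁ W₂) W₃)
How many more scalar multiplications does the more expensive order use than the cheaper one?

Order (1) = (W₁ (W₂ W₃)): (W₂ W₃): 23×38 by 38×39 → 23×39, cost 23·38·39 = 34086; (W₁ (W₂ W₃)): 42×23 by 23×39 → 42×39, cost 42·23·39 = 37674; cumulative 71760. Total 71760.
Order (2) = ((W₁ W₂) W₃): (W₁ W₂): 42×23 by 23×38 → 42×38, cost 42·23·38 = 36708; ((W₁ W₂) W₃): 42×38 by 38×39 → 42×39, cost 42·38·39 = 62244; cumulative 98952. Total 98952.
Difference: |71760 − 98952| = 27192.

27192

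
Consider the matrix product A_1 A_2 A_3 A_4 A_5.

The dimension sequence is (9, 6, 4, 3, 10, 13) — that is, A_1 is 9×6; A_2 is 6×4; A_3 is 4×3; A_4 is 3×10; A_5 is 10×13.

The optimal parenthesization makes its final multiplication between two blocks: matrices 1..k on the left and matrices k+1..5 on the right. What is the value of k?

Adjacent pairs: A_1A_2 = 9·6·4 = 216; A_2A_3 = 6·4·3 = 72; A_3A_4 = 4·3·10 = 120; A_4A_5 = 3·10·13 = 390.
Length 3: A_1..A_3: k=1: 0+72+9·6·3=234; k=2: 216+0+9·4·3=324 → min 234 | A_2..A_4: k=2: 0+120+6·4·10=360; k=3: 72+0+6·3·10=252 → min 252 | A_3..A_5: k=3: 0+390+4·3·13=546; k=4: 120+0+4·10·13=640 → min 546.
Length 4: A_1..A_4: k=1: 0+252+9·6·10=792; k=2: 216+120+9·4·10=696; k=3: 234+0+9·3·10=504 → min 504 | A_2..A_5: k=2: 0+546+6·4·13=858; k=3: 72+390+6·3·13=696; k=4: 252+0+6·10·13=1032 → min 696.
Top-level splits: k=1: (A_1..A_1)·(A_2..A_5) → 0+696+9·6·13 = 1398; k=2: (A_1..A_2)·(A_3..A_5) → 216+546+9·4·13 = 1230; k=3: (A_1..A_3)·(A_4..A_5) → 234+390+9·3·13 = 975; k=4: (A_1..A_4)·(A_5..A_5) → 504+0+9·10·13 = 1674.
Best split is after A_3, i.e. k = 3.

3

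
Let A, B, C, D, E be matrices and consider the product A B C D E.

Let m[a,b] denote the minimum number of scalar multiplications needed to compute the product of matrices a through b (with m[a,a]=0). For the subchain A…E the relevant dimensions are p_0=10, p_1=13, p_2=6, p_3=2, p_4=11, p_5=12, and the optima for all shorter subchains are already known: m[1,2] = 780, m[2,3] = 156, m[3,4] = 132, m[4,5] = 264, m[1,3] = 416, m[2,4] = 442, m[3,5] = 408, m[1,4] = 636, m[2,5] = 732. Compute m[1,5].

920

m[1,5] = min over k∈[1,4] of m[1,k]+m[k+1,5]+p_{0}·p_k·p_{5}.
k=1: 0 + 732 + 10·13·12 = 2292; k=2: 780 + 408 + 10·6·12 = 1908; k=3: 416 + 264 + 10·2·12 = 920; k=4: 636 + 0 + 10·11·12 = 1956.
Minimum: 920 at k=3.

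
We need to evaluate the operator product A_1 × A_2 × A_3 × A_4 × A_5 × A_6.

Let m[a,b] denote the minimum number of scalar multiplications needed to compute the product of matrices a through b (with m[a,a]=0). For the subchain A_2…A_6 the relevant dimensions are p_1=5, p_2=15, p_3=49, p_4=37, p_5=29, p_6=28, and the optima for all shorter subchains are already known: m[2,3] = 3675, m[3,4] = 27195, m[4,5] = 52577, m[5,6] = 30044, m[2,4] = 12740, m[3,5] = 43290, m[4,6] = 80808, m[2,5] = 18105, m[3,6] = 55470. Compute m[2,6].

m[2,6] = min over k∈[2,5] of m[2,k]+m[k+1,6]+p_{1}·p_k·p_{6}.
k=2: 0 + 55470 + 5·15·28 = 57570; k=3: 3675 + 80808 + 5·49·28 = 91343; k=4: 12740 + 30044 + 5·37·28 = 47964; k=5: 18105 + 0 + 5·29·28 = 22165.
Minimum: 22165 at k=5.

22165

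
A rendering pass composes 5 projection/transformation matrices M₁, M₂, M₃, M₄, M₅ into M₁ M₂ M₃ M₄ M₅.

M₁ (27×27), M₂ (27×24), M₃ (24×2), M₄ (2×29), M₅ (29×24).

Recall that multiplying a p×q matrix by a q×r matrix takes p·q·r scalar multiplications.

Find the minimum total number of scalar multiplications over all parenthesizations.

5442

Adjacent pairs: M₁M₂ = 27·27·24 = 17496; M₂M₃ = 27·24·2 = 1296; M₃M₄ = 24·2·29 = 1392; M₄M₅ = 2·29·24 = 1392.
Length 3: M₁..M₃: k=1: 0+1296+27·27·2=2754; k=2: 17496+0+27·24·2=18792 → min 2754 | M₂..M₄: k=2: 0+1392+27·24·29=20184; k=3: 1296+0+27·2·29=2862 → min 2862 | M₃..M₅: k=3: 0+1392+24·2·24=2544; k=4: 1392+0+24·29·24=18096 → min 2544.
Length 4: M₁..M₄: k=1: 0+2862+27·27·29=24003; k=2: 17496+1392+27·24·29=37680; k=3: 2754+0+27·2·29=4320 → min 4320 | M₂..M₅: k=2: 0+2544+27·24·24=18096; k=3: 1296+1392+27·2·24=3984; k=4: 2862+0+27·29·24=21654 → min 3984.
Length 5: M₁..M₅: k=1: 0+3984+27·27·24=21480; k=2: 17496+2544+27·24·24=35592; k=3: 2754+1392+27·2·24=5442; k=4: 4320+0+27·29·24=23112 → min 5442.
Optimal order: ((M₁ (M₂ M₃)) (M₄ M₅)) with cost 5442.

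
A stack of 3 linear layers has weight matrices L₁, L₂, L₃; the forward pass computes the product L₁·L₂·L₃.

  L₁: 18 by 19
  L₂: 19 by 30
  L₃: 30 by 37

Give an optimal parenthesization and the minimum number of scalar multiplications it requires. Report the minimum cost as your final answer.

30240

(L₁·(L₂·L₃)): cost 33744.
((L₁·L₂)·L₃): cost 30240.
Optimal: ((L₁·L₂)·L₃) with cost 30240.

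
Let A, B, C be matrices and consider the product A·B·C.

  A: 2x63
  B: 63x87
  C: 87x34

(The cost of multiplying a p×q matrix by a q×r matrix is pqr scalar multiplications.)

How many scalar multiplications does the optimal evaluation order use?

16878

Order (A·(B·C)): (B·C): 63×87 by 87×34 → 63×34, cost 63·87·34 = 186354; (A·(B·C)): 2×63 by 63×34 → 2×34, cost 2·63·34 = 4284; cumulative 190638. Total 190638.
Order ((A·B)·C): (A·B): 2×63 by 63×87 → 2×87, cost 2·63·87 = 10962; ((A·B)·C): 2×87 by 87×34 → 2×34, cost 2·87·34 = 5916; cumulative 16878. Total 16878.
Minimum: 16878.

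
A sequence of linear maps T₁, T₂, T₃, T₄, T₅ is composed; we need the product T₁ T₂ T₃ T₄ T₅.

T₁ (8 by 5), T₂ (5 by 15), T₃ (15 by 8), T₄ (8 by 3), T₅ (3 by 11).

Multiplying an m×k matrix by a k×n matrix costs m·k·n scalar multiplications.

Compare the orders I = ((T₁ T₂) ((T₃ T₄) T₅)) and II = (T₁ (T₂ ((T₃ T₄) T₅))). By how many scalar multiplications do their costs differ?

Order I = ((T₁ T₂) ((T₃ T₄) T₅)): (T₁ T₂): 8×5 by 5×15 → 8×15, cost 8·5·15 = 600; (T₃ T₄): 15×8 by 8×3 → 15×3, cost 15·8·3 = 360; ((T₃ T₄) T₅): 15×3 by 3×11 → 15×11, cost 15·3·11 = 495; cumulative 855; ((T₁ T₂) ((T₃ T₄) T₅)): 8×15 by 15×11 → 8×11, cost 8·15·11 = 1320; cumulative 2775. Total 2775.
Order II = (T₁ (T₂ ((T₃ T₄) T₅))): (T₃ T₄): 15×8 by 8×3 → 15×3, cost 15·8·3 = 360; ((T₃ T₄) T₅): 15×3 by 3×11 → 15×11, cost 15·3·11 = 495; cumulative 855; (T₂ ((T₃ T₄) T₅)): 5×15 by 15×11 → 5×11, cost 5·15·11 = 825; cumulative 1680; (T₁ (T₂ ((T₃ T₄) T₅))): 8×5 by 5×11 → 8×11, cost 8·5·11 = 440; cumulative 2120. Total 2120.
Difference: |2775 − 2120| = 655.

655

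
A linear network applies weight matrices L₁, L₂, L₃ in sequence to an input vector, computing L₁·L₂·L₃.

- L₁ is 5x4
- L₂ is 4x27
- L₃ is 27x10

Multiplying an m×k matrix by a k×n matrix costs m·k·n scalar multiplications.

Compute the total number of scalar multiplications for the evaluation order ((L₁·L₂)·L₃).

1890

(L₁·L₂): 5×4 by 4×27 → 5×27, cost 5·4·27 = 540
((L₁·L₂)·L₃): 5×27 by 27×10 → 5×10, cost 5·27·10 = 1350; cumulative 1890
Total: 1890 scalar multiplications.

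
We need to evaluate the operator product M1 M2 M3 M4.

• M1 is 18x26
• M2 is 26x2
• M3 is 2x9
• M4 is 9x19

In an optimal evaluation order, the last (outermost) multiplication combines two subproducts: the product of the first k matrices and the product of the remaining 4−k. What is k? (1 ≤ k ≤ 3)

2

Adjacent pairs: M1M2 = 18·26·2 = 936; M2M3 = 26·2·9 = 468; M3M4 = 2·9·19 = 342.
Length 3: M1..M3: k=1: 0+468+18·26·9=4680; k=2: 936+0+18·2·9=1260 → min 1260 | M2..M4: k=2: 0+342+26·2·19=1330; k=3: 468+0+26·9·19=4914 → min 1330.
Top-level splits: k=1: (M1..M1)·(M2..M4) → 0+1330+18·26·19 = 10222; k=2: (M1..M2)·(M3..M4) → 936+342+18·2·19 = 1962; k=3: (M1..M3)·(M4..M4) → 1260+0+18·9·19 = 4338.
Best split is after M2, i.e. k = 2.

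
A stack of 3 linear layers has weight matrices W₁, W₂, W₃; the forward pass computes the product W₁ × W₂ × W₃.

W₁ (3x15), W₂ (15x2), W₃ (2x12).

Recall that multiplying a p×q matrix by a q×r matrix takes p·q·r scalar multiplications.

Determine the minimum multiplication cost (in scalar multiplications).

Order (W₁ × (W₂ × W₃)): (W₂ × W₃): 15×2 by 2×12 → 15×12, cost 15·2·12 = 360; (W₁ × (W₂ × W₃)): 3×15 by 15×12 → 3×12, cost 3·15·12 = 540; cumulative 900. Total 900.
Order ((W₁ × W₂) × W₃): (W₁ × W₂): 3×15 by 15×2 → 3×2, cost 3·15·2 = 90; ((W₁ × W₂) × W₃): 3×2 by 2×12 → 3×12, cost 3·2·12 = 72; cumulative 162. Total 162.
Minimum: 162.

162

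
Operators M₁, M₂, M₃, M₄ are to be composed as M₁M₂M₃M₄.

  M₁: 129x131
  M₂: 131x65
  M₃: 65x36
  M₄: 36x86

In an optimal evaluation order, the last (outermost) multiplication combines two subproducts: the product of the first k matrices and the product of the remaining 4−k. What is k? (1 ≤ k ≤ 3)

Adjacent pairs: M₁M₂ = 129·131·65 = 1098435; M₂M₃ = 131·65·36 = 306540; M₃M₄ = 65·36·86 = 201240.
Length 3: M₁..M₃: k=1: 0+306540+129·131·36=914904; k=2: 1098435+0+129·65·36=1400295 → min 914904 | M₂..M₄: k=2: 0+201240+131·65·86=933530; k=3: 306540+0+131·36·86=712116 → min 712116.
Top-level splits: k=1: (M₁..M₁)·(M₂..M₄) → 0+712116+129·131·86 = 2165430; k=2: (M₁..M₂)·(M₃..M₄) → 1098435+201240+129·65·86 = 2020785; k=3: (M₁..M₃)·(M₄..M₄) → 914904+0+129·36·86 = 1314288.
Best split is after M₃, i.e. k = 3.

3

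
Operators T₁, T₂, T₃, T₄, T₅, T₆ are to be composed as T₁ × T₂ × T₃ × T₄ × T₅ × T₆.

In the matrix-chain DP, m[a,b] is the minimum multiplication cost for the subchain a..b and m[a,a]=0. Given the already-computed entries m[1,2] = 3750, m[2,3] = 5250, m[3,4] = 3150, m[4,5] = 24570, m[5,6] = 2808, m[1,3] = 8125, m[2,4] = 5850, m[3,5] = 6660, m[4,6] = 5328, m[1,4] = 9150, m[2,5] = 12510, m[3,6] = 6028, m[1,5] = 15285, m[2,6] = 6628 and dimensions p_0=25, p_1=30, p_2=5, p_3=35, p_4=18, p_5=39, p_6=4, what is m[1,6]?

9628

m[1,6] = min over k∈[1,5] of m[1,k]+m[k+1,6]+p_{0}·p_k·p_{6}.
k=1: 0 + 6628 + 25·30·4 = 9628; k=2: 3750 + 6028 + 25·5·4 = 10278; k=3: 8125 + 5328 + 25·35·4 = 16953; k=4: 9150 + 2808 + 25·18·4 = 13758; k=5: 15285 + 0 + 25·39·4 = 19185.
Minimum: 9628 at k=1.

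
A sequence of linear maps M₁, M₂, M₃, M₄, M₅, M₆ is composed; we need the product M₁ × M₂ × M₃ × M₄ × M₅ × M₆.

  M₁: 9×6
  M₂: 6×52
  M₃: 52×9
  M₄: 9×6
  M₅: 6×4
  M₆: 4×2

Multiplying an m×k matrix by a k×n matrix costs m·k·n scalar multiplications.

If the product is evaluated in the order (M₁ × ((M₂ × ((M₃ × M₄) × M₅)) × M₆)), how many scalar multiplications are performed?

5460

(M₃ × M₄): 52×9 by 9×6 → 52×6, cost 52·9·6 = 2808
((M₃ × M₄) × M₅): 52×6 by 6×4 → 52×4, cost 52·6·4 = 1248; cumulative 4056
(M₂ × ((M₃ × M₄) × M₅)): 6×52 by 52×4 → 6×4, cost 6·52·4 = 1248; cumulative 5304
((M₂ × ((M₃ × M₄) × M₅)) × M₆): 6×4 by 4×2 → 6×2, cost 6·4·2 = 48; cumulative 5352
(M₁ × ((M₂ × ((M₃ × M₄) × M₅)) × M₆)): 9×6 by 6×2 → 9×2, cost 9·6·2 = 108; cumulative 5460
Total: 5460 scalar multiplications.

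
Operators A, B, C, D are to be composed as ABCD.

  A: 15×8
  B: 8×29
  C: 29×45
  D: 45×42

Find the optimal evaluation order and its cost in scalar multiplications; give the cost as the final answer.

30600

Adjacent pairs: AB = 15·8·29 = 3480; BC = 8·29·45 = 10440; CD = 29·45·42 = 54810.
Length 3: A..C: k=1: 0+10440+15·8·45=15840; k=2: 3480+0+15·29·45=23055 → min 15840 | B..D: k=2: 0+54810+8·29·42=64554; k=3: 10440+0+8·45·42=25560 → min 25560.
Length 4: A..D: k=1: 0+25560+15·8·42=30600; k=2: 3480+54810+15·29·42=76560; k=3: 15840+0+15·45·42=44190 → min 30600.
Optimal parenthesization: (A((BC)D)) with cost 30600.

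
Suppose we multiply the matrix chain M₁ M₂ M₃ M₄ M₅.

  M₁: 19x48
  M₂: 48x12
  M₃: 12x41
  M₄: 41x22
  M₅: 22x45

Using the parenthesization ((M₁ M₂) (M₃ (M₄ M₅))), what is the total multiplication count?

83934

(M₁ M₂): 19×48 by 48×12 → 19×12, cost 19·48·12 = 10944
(M₄ M₅): 41×22 by 22×45 → 41×45, cost 41·22·45 = 40590
(M₃ (M₄ M₅)): 12×41 by 41×45 → 12×45, cost 12·41·45 = 22140; cumulative 62730
((M₁ M₂) (M₃ (M₄ M₅))): 19×12 by 12×45 → 19×45, cost 19·12·45 = 10260; cumulative 83934
Total: 83934 scalar multiplications.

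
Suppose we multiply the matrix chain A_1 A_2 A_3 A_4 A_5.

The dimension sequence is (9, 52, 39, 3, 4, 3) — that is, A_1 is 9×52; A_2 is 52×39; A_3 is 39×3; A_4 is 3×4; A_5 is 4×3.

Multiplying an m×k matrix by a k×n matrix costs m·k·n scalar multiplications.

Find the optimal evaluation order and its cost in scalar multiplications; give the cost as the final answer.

7605

Adjacent pairs: A_1A_2 = 9·52·39 = 18252; A_2A_3 = 52·39·3 = 6084; A_3A_4 = 39·3·4 = 468; A_4A_5 = 3·4·3 = 36.
Length 3: A_1..A_3: k=1: 0+6084+9·52·3=7488; k=2: 18252+0+9·39·3=19305 → min 7488 | A_2..A_4: k=2: 0+468+52·39·4=8580; k=3: 6084+0+52·3·4=6708 → min 6708 | A_3..A_5: k=3: 0+36+39·3·3=387; k=4: 468+0+39·4·3=936 → min 387.
Length 4: A_1..A_4: k=1: 0+6708+9·52·4=8580; k=2: 18252+468+9·39·4=20124; k=3: 7488+0+9·3·4=7596 → min 7596 | A_2..A_5: k=2: 0+387+52·39·3=6471; k=3: 6084+36+52·3·3=6588; k=4: 6708+0+52·4·3=7332 → min 6471.
Length 5: A_1..A_5: k=1: 0+6471+9·52·3=7875; k=2: 18252+387+9·39·3=19692; k=3: 7488+36+9·3·3=7605; k=4: 7596+0+9·4·3=7704 → min 7605.
Optimal parenthesization: ((A_1 (A_2 A_3)) (A_4 A_5)) with cost 7605.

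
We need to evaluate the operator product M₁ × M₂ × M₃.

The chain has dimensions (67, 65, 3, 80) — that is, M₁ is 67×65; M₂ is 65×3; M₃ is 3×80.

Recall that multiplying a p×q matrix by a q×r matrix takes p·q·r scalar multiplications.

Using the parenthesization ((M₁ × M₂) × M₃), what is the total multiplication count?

29145

(M₁ × M₂): 67×65 by 65×3 → 67×3, cost 67·65·3 = 13065
((M₁ × M₂) × M₃): 67×3 by 3×80 → 67×80, cost 67·3·80 = 16080; cumulative 29145
Total: 29145 scalar multiplications.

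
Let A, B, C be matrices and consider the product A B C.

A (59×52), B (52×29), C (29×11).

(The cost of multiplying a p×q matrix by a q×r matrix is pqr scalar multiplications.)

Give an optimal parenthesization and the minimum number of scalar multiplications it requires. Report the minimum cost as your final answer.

(A (B C)): cost 50336.
((A B) C): cost 107793.
Optimal: (A (B C)) with cost 50336.

50336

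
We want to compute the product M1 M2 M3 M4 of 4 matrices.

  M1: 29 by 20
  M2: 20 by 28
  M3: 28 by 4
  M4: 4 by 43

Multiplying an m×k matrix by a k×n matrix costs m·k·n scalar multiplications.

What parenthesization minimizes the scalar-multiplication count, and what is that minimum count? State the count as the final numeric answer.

Adjacent pairs: M1M2 = 29·20·28 = 16240; M2M3 = 20·28·4 = 2240; M3M4 = 28·4·43 = 4816.
Length 3: M1..M3: k=1: 0+2240+29·20·4=4560; k=2: 16240+0+29·28·4=19488 → min 4560 | M2..M4: k=2: 0+4816+20·28·43=28896; k=3: 2240+0+20·4·43=5680 → min 5680.
Length 4: M1..M4: k=1: 0+5680+29·20·43=30620; k=2: 16240+4816+29·28·43=55972; k=3: 4560+0+29·4·43=9548 → min 9548.
Optimal parenthesization: ((M1 (M2 M3)) M4) with cost 9548.

9548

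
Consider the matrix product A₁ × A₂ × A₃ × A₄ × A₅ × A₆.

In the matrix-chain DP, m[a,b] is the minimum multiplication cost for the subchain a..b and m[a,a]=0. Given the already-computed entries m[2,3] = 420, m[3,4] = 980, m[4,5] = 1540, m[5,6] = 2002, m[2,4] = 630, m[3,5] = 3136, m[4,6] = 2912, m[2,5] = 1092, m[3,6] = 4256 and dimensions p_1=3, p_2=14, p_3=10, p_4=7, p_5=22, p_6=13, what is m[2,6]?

1950

m[2,6] = min over k∈[2,5] of m[2,k]+m[k+1,6]+p_{1}·p_k·p_{6}.
k=2: 0 + 4256 + 3·14·13 = 4802; k=3: 420 + 2912 + 3·10·13 = 3722; k=4: 630 + 2002 + 3·7·13 = 2905; k=5: 1092 + 0 + 3·22·13 = 1950.
Minimum: 1950 at k=5.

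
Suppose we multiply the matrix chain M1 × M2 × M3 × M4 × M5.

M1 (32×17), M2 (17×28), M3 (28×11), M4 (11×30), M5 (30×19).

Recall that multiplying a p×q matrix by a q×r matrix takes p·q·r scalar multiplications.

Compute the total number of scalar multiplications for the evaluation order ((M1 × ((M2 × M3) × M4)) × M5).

45406

(M2 × M3): 17×28 by 28×11 → 17×11, cost 17·28·11 = 5236
((M2 × M3) × M4): 17×11 by 11×30 → 17×30, cost 17·11·30 = 5610; cumulative 10846
(M1 × ((M2 × M3) × M4)): 32×17 by 17×30 → 32×30, cost 32·17·30 = 16320; cumulative 27166
((M1 × ((M2 × M3) × M4)) × M5): 32×30 by 30×19 → 32×19, cost 32·30·19 = 18240; cumulative 45406
Total: 45406 scalar multiplications.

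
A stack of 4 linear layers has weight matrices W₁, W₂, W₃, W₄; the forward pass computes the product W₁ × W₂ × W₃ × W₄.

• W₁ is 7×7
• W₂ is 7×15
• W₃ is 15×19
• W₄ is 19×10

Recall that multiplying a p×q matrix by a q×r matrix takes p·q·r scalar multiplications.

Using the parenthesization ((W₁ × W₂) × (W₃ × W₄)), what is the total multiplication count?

(W₁ × W₂): 7×7 by 7×15 → 7×15, cost 7·7·15 = 735
(W₃ × W₄): 15×19 by 19×10 → 15×10, cost 15·19·10 = 2850
((W₁ × W₂) × (W₃ × W₄)): 7×15 by 15×10 → 7×10, cost 7·15·10 = 1050; cumulative 4635
Total: 4635 scalar multiplications.

4635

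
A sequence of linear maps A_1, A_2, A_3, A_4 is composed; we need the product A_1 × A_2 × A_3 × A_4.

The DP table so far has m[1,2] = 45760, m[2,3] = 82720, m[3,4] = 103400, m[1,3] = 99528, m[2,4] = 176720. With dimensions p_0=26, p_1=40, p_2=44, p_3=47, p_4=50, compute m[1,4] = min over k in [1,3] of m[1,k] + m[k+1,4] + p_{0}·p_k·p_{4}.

160628

m[1,4] = min over k∈[1,3] of m[1,k]+m[k+1,4]+p_{0}·p_k·p_{4}.
k=1: 0 + 176720 + 26·40·50 = 228720; k=2: 45760 + 103400 + 26·44·50 = 206360; k=3: 99528 + 0 + 26·47·50 = 160628.
Minimum: 160628 at k=3.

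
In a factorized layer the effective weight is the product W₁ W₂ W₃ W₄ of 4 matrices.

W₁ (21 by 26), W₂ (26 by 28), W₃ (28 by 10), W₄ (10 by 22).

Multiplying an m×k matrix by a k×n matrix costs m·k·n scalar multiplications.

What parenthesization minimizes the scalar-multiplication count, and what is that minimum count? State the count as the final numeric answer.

Adjacent pairs: W₁W₂ = 21·26·28 = 15288; W₂W₃ = 26·28·10 = 7280; W₃W₄ = 28·10·22 = 6160.
Length 3: W₁..W₃: k=1: 0+7280+21·26·10=12740; k=2: 15288+0+21·28·10=21168 → min 12740 | W₂..W₄: k=2: 0+6160+26·28·22=22176; k=3: 7280+0+26·10·22=13000 → min 13000.
Length 4: W₁..W₄: k=1: 0+13000+21·26·22=25012; k=2: 15288+6160+21·28·22=34384; k=3: 12740+0+21·10·22=17360 → min 17360.
Optimal parenthesization: ((W₁ (W₂ W₃)) W₄) with cost 17360.

17360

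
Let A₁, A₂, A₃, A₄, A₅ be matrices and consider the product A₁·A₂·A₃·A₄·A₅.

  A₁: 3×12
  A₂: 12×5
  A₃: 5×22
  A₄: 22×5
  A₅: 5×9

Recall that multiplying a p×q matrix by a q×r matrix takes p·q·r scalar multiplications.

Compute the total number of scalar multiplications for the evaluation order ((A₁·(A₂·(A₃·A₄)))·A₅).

(A₃·A₄): 5×22 by 22×5 → 5×5, cost 5·22·5 = 550
(A₂·(A₃·A₄)): 12×5 by 5×5 → 12×5, cost 12·5·5 = 300; cumulative 850
(A₁·(A₂·(A₃·A₄))): 3×12 by 12×5 → 3×5, cost 3·12·5 = 180; cumulative 1030
((A₁·(A₂·(A₃·A₄)))·A₅): 3×5 by 5×9 → 3×9, cost 3·5·9 = 135; cumulative 1165
Total: 1165 scalar multiplications.

1165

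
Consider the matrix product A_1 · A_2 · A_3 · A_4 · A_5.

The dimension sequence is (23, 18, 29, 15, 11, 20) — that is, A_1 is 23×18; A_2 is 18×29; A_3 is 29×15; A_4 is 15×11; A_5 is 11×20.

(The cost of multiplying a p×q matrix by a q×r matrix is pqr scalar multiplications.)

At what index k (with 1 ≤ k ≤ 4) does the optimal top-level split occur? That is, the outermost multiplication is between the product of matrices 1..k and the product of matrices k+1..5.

4

Adjacent pairs: A_1A_2 = 23·18·29 = 12006; A_2A_3 = 18·29·15 = 7830; A_3A_4 = 29·15·11 = 4785; A_4A_5 = 15·11·20 = 3300.
Length 3: A_1..A_3: k=1: 0+7830+23·18·15=14040; k=2: 12006+0+23·29·15=22011 → min 14040 | A_2..A_4: k=2: 0+4785+18·29·11=10527; k=3: 7830+0+18·15·11=10800 → min 10527 | A_3..A_5: k=3: 0+3300+29·15·20=12000; k=4: 4785+0+29·11·20=11165 → min 11165.
Length 4: A_1..A_4: k=1: 0+10527+23·18·11=15081; k=2: 12006+4785+23·29·11=24128; k=3: 14040+0+23·15·11=17835 → min 15081 | A_2..A_5: k=2: 0+11165+18·29·20=21605; k=3: 7830+3300+18·15·20=16530; k=4: 10527+0+18·11·20=14487 → min 14487.
Top-level splits: k=1: (A_1..A_1)·(A_2..A_5) → 0+14487+23·18·20 = 22767; k=2: (A_1..A_2)·(A_3..A_5) → 12006+11165+23·29·20 = 36511; k=3: (A_1..A_3)·(A_4..A_5) → 14040+3300+23·15·20 = 24240; k=4: (A_1..A_4)·(A_5..A_5) → 15081+0+23·11·20 = 20141.
Best split is after A_4, i.e. k = 4.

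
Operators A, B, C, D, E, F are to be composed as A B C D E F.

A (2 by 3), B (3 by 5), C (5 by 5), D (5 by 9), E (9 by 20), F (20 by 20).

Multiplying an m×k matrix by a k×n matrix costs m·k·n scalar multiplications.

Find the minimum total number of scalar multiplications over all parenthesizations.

Adjacent pairs: AB = 2·3·5 = 30; BC = 3·5·5 = 75; CD = 5·5·9 = 225; DE = 5·9·20 = 900; EF = 9·20·20 = 3600.
Length 3: A..C: k=1: 0+75+2·3·5=105; k=2: 30+0+2·5·5=80 → min 80 | B..D: k=2: 0+225+3·5·9=360; k=3: 75+0+3·5·9=210 → min 210 | C..E: k=3: 0+900+5·5·20=1400; k=4: 225+0+5·9·20=1125 → min 1125 | D..F: k=4: 0+3600+5·9·20=4500; k=5: 900+0+5·20·20=2900 → min 2900.
Length 4: A..D: k=1: 0+210+2·3·9=264; k=2: 30+225+2·5·9=345; k=3: 80+0+2·5·9=170 → min 170 | B..E: k=2: 0+1125+3·5·20=1425; k=3: 75+900+3·5·20=1275; k=4: 210+0+3·9·20=750 → min 750 | C..F: k=3: 0+2900+5·5·20=3400; k=4: 225+3600+5·9·20=4725; k=5: 1125+0+5·20·20=3125 → min 3125.
Length 5: A..E: k=1: 0+750+2·3·20=870; k=2: 30+1125+2·5·20=1355; k=3: 80+900+2·5·20=1180; k=4: 170+0+2·9·20=530 → min 530 | B..F: k=2: 0+3125+3·5·20=3425; k=3: 75+2900+3·5·20=3275; k=4: 210+3600+3·9·20=4350; k=5: 750+0+3·20·20=1950 → min 1950.
Length 6: A..F: k=1: 0+1950+2·3·20=2070; k=2: 30+3125+2·5·20=3355; k=3: 80+2900+2·5·20=3180; k=4: 170+3600+2·9·20=4130; k=5: 530+0+2·20·20=1330 → min 1330.
Optimal order: (((((A B) C) D) E) F) with cost 1330.

1330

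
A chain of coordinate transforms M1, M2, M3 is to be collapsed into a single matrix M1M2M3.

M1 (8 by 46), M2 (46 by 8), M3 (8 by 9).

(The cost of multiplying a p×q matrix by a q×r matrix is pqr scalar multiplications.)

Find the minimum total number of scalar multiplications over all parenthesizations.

Order (M1(M2M3)): (M2M3): 46×8 by 8×9 → 46×9, cost 46·8·9 = 3312; (M1(M2M3)): 8×46 by 46×9 → 8×9, cost 8·46·9 = 3312; cumulative 6624. Total 6624.
Order ((M1M2)M3): (M1M2): 8×46 by 46×8 → 8×8, cost 8·46·8 = 2944; ((M1M2)M3): 8×8 by 8×9 → 8×9, cost 8·8·9 = 576; cumulative 3520. Total 3520.
Minimum: 3520.

3520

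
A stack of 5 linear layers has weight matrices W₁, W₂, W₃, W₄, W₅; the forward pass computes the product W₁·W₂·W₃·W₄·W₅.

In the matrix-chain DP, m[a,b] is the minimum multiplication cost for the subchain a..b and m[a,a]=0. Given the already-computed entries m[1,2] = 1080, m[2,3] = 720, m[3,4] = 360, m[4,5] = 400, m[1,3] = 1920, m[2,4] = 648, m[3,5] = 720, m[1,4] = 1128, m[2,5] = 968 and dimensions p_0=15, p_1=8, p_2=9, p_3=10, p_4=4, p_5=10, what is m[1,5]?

1728

m[1,5] = min over k∈[1,4] of m[1,k]+m[k+1,5]+p_{0}·p_k·p_{5}.
k=1: 0 + 968 + 15·8·10 = 2168; k=2: 1080 + 720 + 15·9·10 = 3150; k=3: 1920 + 400 + 15·10·10 = 3820; k=4: 1128 + 0 + 15·4·10 = 1728.
Minimum: 1728 at k=4.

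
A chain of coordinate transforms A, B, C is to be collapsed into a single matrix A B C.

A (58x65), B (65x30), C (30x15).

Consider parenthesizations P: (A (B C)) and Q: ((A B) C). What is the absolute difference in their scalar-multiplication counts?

53400

Order P = (A (B C)): (B C): 65×30 by 30×15 → 65×15, cost 65·30·15 = 29250; (A (B C)): 58×65 by 65×15 → 58×15, cost 58·65·15 = 56550; cumulative 85800. Total 85800.
Order Q = ((A B) C): (A B): 58×65 by 65×30 → 58×30, cost 58·65·30 = 113100; ((A B) C): 58×30 by 30×15 → 58×15, cost 58·30·15 = 26100; cumulative 139200. Total 139200.
Difference: |85800 − 139200| = 53400.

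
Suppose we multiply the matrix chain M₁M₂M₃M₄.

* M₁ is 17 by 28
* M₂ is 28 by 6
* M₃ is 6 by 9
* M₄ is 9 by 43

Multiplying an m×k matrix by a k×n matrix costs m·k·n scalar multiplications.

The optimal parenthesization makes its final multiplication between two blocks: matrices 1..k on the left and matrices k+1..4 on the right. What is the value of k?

Adjacent pairs: M₁M₂ = 17·28·6 = 2856; M₂M₃ = 28·6·9 = 1512; M₃M₄ = 6·9·43 = 2322.
Length 3: M₁..M₃: k=1: 0+1512+17·28·9=5796; k=2: 2856+0+17·6·9=3774 → min 3774 | M₂..M₄: k=2: 0+2322+28·6·43=9546; k=3: 1512+0+28·9·43=12348 → min 9546.
Top-level splits: k=1: (M₁..M₁)·(M₂..M₄) → 0+9546+17·28·43 = 30014; k=2: (M₁..M₂)·(M₃..M₄) → 2856+2322+17·6·43 = 9564; k=3: (M₁..M₃)·(M₄..M₄) → 3774+0+17·9·43 = 10353.
Best split is after M₂, i.e. k = 2.

2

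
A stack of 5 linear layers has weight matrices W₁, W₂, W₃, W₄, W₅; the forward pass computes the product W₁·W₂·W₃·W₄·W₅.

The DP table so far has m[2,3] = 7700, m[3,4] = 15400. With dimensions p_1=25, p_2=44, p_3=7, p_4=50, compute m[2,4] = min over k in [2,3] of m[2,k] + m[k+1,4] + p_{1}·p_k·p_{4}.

m[2,4] = min over k∈[2,3] of m[2,k]+m[k+1,4]+p_{1}·p_k·p_{4}.
k=2: 0 + 15400 + 25·44·50 = 70400; k=3: 7700 + 0 + 25·7·50 = 16450.
Minimum: 16450 at k=3.

16450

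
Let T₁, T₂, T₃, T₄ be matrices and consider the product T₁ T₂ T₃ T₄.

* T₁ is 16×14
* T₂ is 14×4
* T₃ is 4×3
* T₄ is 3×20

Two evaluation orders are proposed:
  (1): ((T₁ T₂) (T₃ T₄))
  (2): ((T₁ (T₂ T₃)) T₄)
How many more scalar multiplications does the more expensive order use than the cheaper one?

616

Order (1) = ((T₁ T₂) (T₃ T₄)): (T₁ T₂): 16×14 by 14×4 → 16×4, cost 16·14·4 = 896; (T₃ T₄): 4×3 by 3×20 → 4×20, cost 4·3·20 = 240; ((T₁ T₂) (T₃ T₄)): 16×4 by 4×20 → 16×20, cost 16·4·20 = 1280; cumulative 2416. Total 2416.
Order (2) = ((T₁ (T₂ T₃)) T₄): (T₂ T₃): 14×4 by 4×3 → 14×3, cost 14·4·3 = 168; (T₁ (T₂ T₃)): 16×14 by 14×3 → 16×3, cost 16·14·3 = 672; cumulative 840; ((T₁ (T₂ T₃)) T₄): 16×3 by 3×20 → 16×20, cost 16·3·20 = 960; cumulative 1800. Total 1800.
Difference: |2416 − 1800| = 616.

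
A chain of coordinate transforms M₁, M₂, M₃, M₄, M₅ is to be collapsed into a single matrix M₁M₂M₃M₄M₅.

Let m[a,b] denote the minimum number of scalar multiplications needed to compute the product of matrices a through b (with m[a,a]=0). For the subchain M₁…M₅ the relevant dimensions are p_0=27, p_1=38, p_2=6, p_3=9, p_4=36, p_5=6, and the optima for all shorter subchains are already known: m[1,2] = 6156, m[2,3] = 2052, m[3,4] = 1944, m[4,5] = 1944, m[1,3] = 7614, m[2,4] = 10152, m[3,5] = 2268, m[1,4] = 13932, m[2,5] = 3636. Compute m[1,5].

m[1,5] = min over k∈[1,4] of m[1,k]+m[k+1,5]+p_{0}·p_k·p_{5}.
k=1: 0 + 3636 + 27·38·6 = 9792; k=2: 6156 + 2268 + 27·6·6 = 9396; k=3: 7614 + 1944 + 27·9·6 = 11016; k=4: 13932 + 0 + 27·36·6 = 19764.
Minimum: 9396 at k=2.

9396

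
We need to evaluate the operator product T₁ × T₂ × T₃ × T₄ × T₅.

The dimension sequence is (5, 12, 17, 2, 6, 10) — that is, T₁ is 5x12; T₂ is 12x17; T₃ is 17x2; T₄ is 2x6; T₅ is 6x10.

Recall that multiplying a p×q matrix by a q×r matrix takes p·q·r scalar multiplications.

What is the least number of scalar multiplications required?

748

Adjacent pairs: T₁T₂ = 5·12·17 = 1020; T₂T₃ = 12·17·2 = 408; T₃T₄ = 17·2·6 = 204; T₄T₅ = 2·6·10 = 120.
Length 3: T₁..T₃: k=1: 0+408+5·12·2=528; k=2: 1020+0+5·17·2=1190 → min 528 | T₂..T₄: k=2: 0+204+12·17·6=1428; k=3: 408+0+12·2·6=552 → min 552 | T₃..T₅: k=3: 0+120+17·2·10=460; k=4: 204+0+17·6·10=1224 → min 460.
Length 4: T₁..T₄: k=1: 0+552+5·12·6=912; k=2: 1020+204+5·17·6=1734; k=3: 528+0+5·2·6=588 → min 588 | T₂..T₅: k=2: 0+460+12·17·10=2500; k=3: 408+120+12·2·10=768; k=4: 552+0+12·6·10=1272 → min 768.
Length 5: T₁..T₅: k=1: 0+768+5·12·10=1368; k=2: 1020+460+5·17·10=2330; k=3: 528+120+5·2·10=748; k=4: 588+0+5·6·10=888 → min 748.
Optimal order: ((T₁ × (T₂ × T₃)) × (T₄ × T₅)) with cost 748.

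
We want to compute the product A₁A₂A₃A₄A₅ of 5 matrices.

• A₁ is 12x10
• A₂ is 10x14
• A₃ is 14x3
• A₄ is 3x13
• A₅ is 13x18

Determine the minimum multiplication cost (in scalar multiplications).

2130

Adjacent pairs: A₁A₂ = 12·10·14 = 1680; A₂A₃ = 10·14·3 = 420; A₃A₄ = 14·3·13 = 546; A₄A₅ = 3·13·18 = 702.
Length 3: A₁..A₃: k=1: 0+420+12·10·3=780; k=2: 1680+0+12·14·3=2184 → min 780 | A₂..A₄: k=2: 0+546+10·14·13=2366; k=3: 420+0+10·3·13=810 → min 810 | A₃..A₅: k=3: 0+702+14·3·18=1458; k=4: 546+0+14·13·18=3822 → min 1458.
Length 4: A₁..A₄: k=1: 0+810+12·10·13=2370; k=2: 1680+546+12·14·13=4410; k=3: 780+0+12·3·13=1248 → min 1248 | A₂..A₅: k=2: 0+1458+10·14·18=3978; k=3: 420+702+10·3·18=1662; k=4: 810+0+10·13·18=3150 → min 1662.
Length 5: A₁..A₅: k=1: 0+1662+12·10·18=3822; k=2: 1680+1458+12·14·18=6162; k=3: 780+702+12·3·18=2130; k=4: 1248+0+12·13·18=4056 → min 2130.
Optimal order: ((A₁(A₂A₃))(A₄A₅)) with cost 2130.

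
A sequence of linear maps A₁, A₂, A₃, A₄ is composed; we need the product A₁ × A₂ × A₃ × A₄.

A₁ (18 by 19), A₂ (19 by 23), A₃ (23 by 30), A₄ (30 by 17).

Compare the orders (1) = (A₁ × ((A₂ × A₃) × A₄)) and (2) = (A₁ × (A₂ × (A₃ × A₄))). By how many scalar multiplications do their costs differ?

3641

Order (1) = (A₁ × ((A₂ × A₃) × A₄)): (A₂ × A₃): 19×23 by 23×30 → 19×30, cost 19·23·30 = 13110; ((A₂ × A₃) × A₄): 19×30 by 30×17 → 19×17, cost 19·30·17 = 9690; cumulative 22800; (A₁ × ((A₂ × A₃) × A₄)): 18×19 by 19×17 → 18×17, cost 18·19·17 = 5814; cumulative 28614. Total 28614.
Order (2) = (A₁ × (A₂ × (A₃ × A₄))): (A₃ × A₄): 23×30 by 30×17 → 23×17, cost 23·30·17 = 11730; (A₂ × (A₃ × A₄)): 19×23 by 23×17 → 19×17, cost 19·23·17 = 7429; cumulative 19159; (A₁ × (A₂ × (A₃ × A₄))): 18×19 by 19×17 → 18×17, cost 18·19·17 = 5814; cumulative 24973. Total 24973.
Difference: |28614 − 24973| = 3641.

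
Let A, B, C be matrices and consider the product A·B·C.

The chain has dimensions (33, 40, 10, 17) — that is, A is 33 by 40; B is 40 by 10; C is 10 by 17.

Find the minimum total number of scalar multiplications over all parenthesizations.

Order (A·(B·C)): (B·C): 40×10 by 10×17 → 40×17, cost 40·10·17 = 6800; (A·(B·C)): 33×40 by 40×17 → 33×17, cost 33·40·17 = 22440; cumulative 29240. Total 29240.
Order ((A·B)·C): (A·B): 33×40 by 40×10 → 33×10, cost 33·40·10 = 13200; ((A·B)·C): 33×10 by 10×17 → 33×17, cost 33·10·17 = 5610; cumulative 18810. Total 18810.
Minimum: 18810.

18810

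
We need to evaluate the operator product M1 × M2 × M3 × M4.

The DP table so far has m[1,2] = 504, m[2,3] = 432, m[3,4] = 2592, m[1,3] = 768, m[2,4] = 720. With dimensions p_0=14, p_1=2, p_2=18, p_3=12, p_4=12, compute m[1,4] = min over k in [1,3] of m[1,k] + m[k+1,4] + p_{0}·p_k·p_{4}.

m[1,4] = min over k∈[1,3] of m[1,k]+m[k+1,4]+p_{0}·p_k·p_{4}.
k=1: 0 + 720 + 14·2·12 = 1056; k=2: 504 + 2592 + 14·18·12 = 6120; k=3: 768 + 0 + 14·12·12 = 2784.
Minimum: 1056 at k=1.

1056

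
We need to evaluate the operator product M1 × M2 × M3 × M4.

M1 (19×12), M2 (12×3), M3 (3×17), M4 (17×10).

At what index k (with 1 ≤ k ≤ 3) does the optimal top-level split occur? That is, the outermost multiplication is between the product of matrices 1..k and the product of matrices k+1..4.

2

Adjacent pairs: M1M2 = 19·12·3 = 684; M2M3 = 12·3·17 = 612; M3M4 = 3·17·10 = 510.
Length 3: M1..M3: k=1: 0+612+19·12·17=4488; k=2: 684+0+19·3·17=1653 → min 1653 | M2..M4: k=2: 0+510+12·3·10=870; k=3: 612+0+12·17·10=2652 → min 870.
Top-level splits: k=1: (M1..M1)·(M2..M4) → 0+870+19·12·10 = 3150; k=2: (M1..M2)·(M3..M4) → 684+510+19·3·10 = 1764; k=3: (M1..M3)·(M4..M4) → 1653+0+19·17·10 = 4883.
Best split is after M2, i.e. k = 2.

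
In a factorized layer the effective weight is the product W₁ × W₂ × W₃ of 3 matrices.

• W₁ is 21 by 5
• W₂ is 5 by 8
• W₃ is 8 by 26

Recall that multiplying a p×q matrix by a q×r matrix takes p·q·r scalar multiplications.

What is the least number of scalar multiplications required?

3770

Order (W₁ × (W₂ × W₃)): (W₂ × W₃): 5×8 by 8×26 → 5×26, cost 5·8·26 = 1040; (W₁ × (W₂ × W₃)): 21×5 by 5×26 → 21×26, cost 21·5·26 = 2730; cumulative 3770. Total 3770.
Order ((W₁ × W₂) × W₃): (W₁ × W₂): 21×5 by 5×8 → 21×8, cost 21·5·8 = 840; ((W₁ × W₂) × W₃): 21×8 by 8×26 → 21×26, cost 21·8·26 = 4368; cumulative 5208. Total 5208.
Minimum: 3770.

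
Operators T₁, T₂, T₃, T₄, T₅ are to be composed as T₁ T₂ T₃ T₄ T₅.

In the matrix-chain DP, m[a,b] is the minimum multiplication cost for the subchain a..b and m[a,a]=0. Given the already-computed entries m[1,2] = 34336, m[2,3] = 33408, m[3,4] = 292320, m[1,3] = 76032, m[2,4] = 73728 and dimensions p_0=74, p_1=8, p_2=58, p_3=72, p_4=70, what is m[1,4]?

m[1,4] = min over k∈[1,3] of m[1,k]+m[k+1,4]+p_{0}·p_k·p_{4}.
k=1: 0 + 73728 + 74·8·70 = 115168; k=2: 34336 + 292320 + 74·58·70 = 627096; k=3: 76032 + 0 + 74·72·70 = 448992.
Minimum: 115168 at k=1.

115168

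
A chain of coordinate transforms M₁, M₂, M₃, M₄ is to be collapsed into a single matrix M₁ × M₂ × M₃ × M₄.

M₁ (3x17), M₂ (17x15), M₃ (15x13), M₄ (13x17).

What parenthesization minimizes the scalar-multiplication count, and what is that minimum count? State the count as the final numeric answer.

2013

Adjacent pairs: M₁M₂ = 3·17·15 = 765; M₂M₃ = 17·15·13 = 3315; M₃M₄ = 15·13·17 = 3315.
Length 3: M₁..M₃: k=1: 0+3315+3·17·13=3978; k=2: 765+0+3·15·13=1350 → min 1350 | M₂..M₄: k=2: 0+3315+17·15·17=7650; k=3: 3315+0+17·13·17=7072 → min 7072.
Length 4: M₁..M₄: k=1: 0+7072+3·17·17=7939; k=2: 765+3315+3·15·17=4845; k=3: 1350+0+3·13·17=2013 → min 2013.
Optimal parenthesization: (((M₁ × M₂) × M₃) × M₄) with cost 2013.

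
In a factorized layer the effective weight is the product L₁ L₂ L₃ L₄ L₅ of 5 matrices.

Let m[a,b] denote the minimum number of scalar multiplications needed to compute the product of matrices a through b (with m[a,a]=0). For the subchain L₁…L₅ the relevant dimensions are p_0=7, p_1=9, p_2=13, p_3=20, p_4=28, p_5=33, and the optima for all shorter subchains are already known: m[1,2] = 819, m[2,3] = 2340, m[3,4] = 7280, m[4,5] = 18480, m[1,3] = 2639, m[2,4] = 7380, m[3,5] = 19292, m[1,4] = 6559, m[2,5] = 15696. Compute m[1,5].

13027

m[1,5] = min over k∈[1,4] of m[1,k]+m[k+1,5]+p_{0}·p_k·p_{5}.
k=1: 0 + 15696 + 7·9·33 = 17775; k=2: 819 + 19292 + 7·13·33 = 23114; k=3: 2639 + 18480 + 7·20·33 = 25739; k=4: 6559 + 0 + 7·28·33 = 13027.
Minimum: 13027 at k=4.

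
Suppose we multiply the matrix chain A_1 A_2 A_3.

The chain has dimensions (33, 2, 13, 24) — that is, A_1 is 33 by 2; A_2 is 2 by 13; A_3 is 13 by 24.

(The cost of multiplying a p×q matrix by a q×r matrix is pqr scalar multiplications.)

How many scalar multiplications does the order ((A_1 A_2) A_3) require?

11154

(A_1 A_2): 33×2 by 2×13 → 33×13, cost 33·2·13 = 858
((A_1 A_2) A_3): 33×13 by 13×24 → 33×24, cost 33·13·24 = 10296; cumulative 11154
Total: 11154 scalar multiplications.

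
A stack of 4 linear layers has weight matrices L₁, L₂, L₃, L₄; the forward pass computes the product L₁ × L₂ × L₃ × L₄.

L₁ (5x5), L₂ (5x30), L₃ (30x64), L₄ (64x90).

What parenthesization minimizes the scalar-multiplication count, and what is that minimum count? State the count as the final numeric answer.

39150

Adjacent pairs: L₁L₂ = 5·5·30 = 750; L₂L₃ = 5·30·64 = 9600; L₃L₄ = 30·64·90 = 172800.
Length 3: L₁..L₃: k=1: 0+9600+5·5·64=11200; k=2: 750+0+5·30·64=10350 → min 10350 | L₂..L₄: k=2: 0+172800+5·30·90=186300; k=3: 9600+0+5·64·90=38400 → min 38400.
Length 4: L₁..L₄: k=1: 0+38400+5·5·90=40650; k=2: 750+172800+5·30·90=187050; k=3: 10350+0+5·64·90=39150 → min 39150.
Optimal parenthesization: (((L₁ × L₂) × L₃) × L₄) with cost 39150.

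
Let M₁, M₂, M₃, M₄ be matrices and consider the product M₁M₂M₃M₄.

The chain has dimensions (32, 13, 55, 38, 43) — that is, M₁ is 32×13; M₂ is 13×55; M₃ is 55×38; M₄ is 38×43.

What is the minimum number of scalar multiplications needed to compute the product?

Adjacent pairs: M₁M₂ = 32·13·55 = 22880; M₂M₃ = 13·55·38 = 27170; M₃M₄ = 55·38·43 = 89870.
Length 3: M₁..M₃: k=1: 0+27170+32·13·38=42978; k=2: 22880+0+32·55·38=89760 → min 42978 | M₂..M₄: k=2: 0+89870+13·55·43=120615; k=3: 27170+0+13·38·43=48412 → min 48412.
Length 4: M₁..M₄: k=1: 0+48412+32·13·43=66300; k=2: 22880+89870+32·55·43=188430; k=3: 42978+0+32·38·43=95266 → min 66300.
Optimal order: (M₁((M₂M₃)M₄)) with cost 66300.

66300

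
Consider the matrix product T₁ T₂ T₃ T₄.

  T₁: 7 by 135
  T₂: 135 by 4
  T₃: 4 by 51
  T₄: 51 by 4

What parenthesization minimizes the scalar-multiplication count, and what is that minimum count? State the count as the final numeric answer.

4708

Adjacent pairs: T₁T₂ = 7·135·4 = 3780; T₂T₃ = 135·4·51 = 27540; T₃T₄ = 4·51·4 = 816.
Length 3: T₁..T₃: k=1: 0+27540+7·135·51=75735; k=2: 3780+0+7·4·51=5208 → min 5208 | T₂..T₄: k=2: 0+816+135·4·4=2976; k=3: 27540+0+135·51·4=55080 → min 2976.
Length 4: T₁..T₄: k=1: 0+2976+7·135·4=6756; k=2: 3780+816+7·4·4=4708; k=3: 5208+0+7·51·4=6636 → min 4708.
Optimal parenthesization: ((T₁ T₂) (T₃ T₄)) with cost 4708.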